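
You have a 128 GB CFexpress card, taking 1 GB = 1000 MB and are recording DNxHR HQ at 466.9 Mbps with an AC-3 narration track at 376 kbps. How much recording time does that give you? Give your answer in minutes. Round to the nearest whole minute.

37 minutes

Audio: 376 kbps = 0.376 Mbps.
Total bitrate: 466.9 + 0.376 = 467.276 Mbps.
Capacity: 128 GB = 1,024,000 Mb.
Recording time: 1,024,000 / 467.276 = 2,191 s ≈ 36.5 minutes.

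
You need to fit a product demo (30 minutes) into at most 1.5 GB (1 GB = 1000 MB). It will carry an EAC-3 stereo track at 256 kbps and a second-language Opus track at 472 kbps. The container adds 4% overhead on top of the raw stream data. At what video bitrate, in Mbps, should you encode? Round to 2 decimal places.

Budget: 1.5 GB = 12000.0 Mb.
Stream payload after overhead: 12000.0 / 1.04 = 11538.5 Mb.
30 min = 1800 s
Total bitrate budget: 11538.5 Mb / 1800 s = 6.410 Mbps.
Audio total: 256 + 472 = 728 kbps = 0.728 Mbps.
Video: 6.410 − 0.728 = 5.682 Mbps.

5.68 Mbps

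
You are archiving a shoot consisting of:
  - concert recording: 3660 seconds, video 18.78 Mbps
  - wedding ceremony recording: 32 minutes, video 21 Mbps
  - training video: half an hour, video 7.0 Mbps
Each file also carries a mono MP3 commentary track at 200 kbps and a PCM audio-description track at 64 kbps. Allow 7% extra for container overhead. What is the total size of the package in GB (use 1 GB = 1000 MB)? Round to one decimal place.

16.5 GB

Audio total: 200 + 64 = 264 kbps = 0.264 Mbps.
concert recording: 19.044 Mbps × 3660 s × 1.07 = 74580.1 Mb
wedding ceremony recording: 21.264 Mbps × 1920 s × 1.07 = 43684.8 Mb
training video: 7.264 Mbps × 1800 s × 1.07 = 13990.5 Mb
Total: 132255.3 Mb = 16531.9 MB.
= 16.53 GB.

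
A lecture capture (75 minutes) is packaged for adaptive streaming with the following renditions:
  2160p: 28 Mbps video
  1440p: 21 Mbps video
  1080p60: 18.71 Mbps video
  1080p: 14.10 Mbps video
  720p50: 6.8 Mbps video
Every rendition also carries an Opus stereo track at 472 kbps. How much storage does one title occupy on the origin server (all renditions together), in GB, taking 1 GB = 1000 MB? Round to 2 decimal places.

75 min = 4500 s
Audio: 472 kbps = 0.472 Mbps.
Sum of rendition bitrates: (28+0.472) + (21+0.472) + (18.71+0.472) + (14.10+0.472) + (6.8+0.472) = 90.970 Mbps.
× 4500 s = 409,365 Mb = 51,171 MB = 51.17 GB.

51.17 GB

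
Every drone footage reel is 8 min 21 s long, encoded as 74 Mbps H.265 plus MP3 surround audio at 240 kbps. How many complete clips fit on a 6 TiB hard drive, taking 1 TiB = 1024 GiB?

8 min 21 s = 501 s
Audio: 240 kbps = 0.240 Mbps.
Total bitrate: 74.240 Mbps.
Per item: 74.240 Mbps × 501 s = 37,194 Mb = 4,649 MB.
Capacity: 6 TiB = 52,776,558 Mb; 1418.94 items → 1418 complete.

1418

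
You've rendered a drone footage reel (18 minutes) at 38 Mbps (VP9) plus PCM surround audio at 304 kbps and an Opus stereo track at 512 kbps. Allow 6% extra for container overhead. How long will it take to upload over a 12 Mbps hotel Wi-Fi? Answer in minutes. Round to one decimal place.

18 min = 1080 s
Audio total: 304 + 512 = 816 kbps = 0.816 Mbps.
Total bitrate: 38.816 Mbps.
File: 38.816 Mbps × 1080 s = 41921.3 Mb.
With 6% container overhead: ×1.06. → 44436.6 Mb.
At 12 Mbps: 44436.6 / 12 = 3703.0 s ≈ 61.7 minutes.

61.7 minutes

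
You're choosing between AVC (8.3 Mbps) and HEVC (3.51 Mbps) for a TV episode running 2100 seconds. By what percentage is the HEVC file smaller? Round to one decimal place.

AVC: 8.300 Mbps × 2100 s = 17430.0 Mb = 2.179 GB.
HEVC: 3.510 Mbps × 2100 s = 7371.0 Mb = 0.921 GB.
Reduction: (1 − 0.921/2.179) × 100 = 57.71%.

57.7%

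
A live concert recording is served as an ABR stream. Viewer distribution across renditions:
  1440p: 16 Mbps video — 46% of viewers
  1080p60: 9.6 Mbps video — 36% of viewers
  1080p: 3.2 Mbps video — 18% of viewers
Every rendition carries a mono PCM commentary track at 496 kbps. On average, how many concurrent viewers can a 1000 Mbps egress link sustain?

84

Audio: 496 kbps = 0.496 Mbps.
Average per-viewer bitrate: 0.46×16.496 + 0.36×10.096 + 0.18×3.696 = 11.888 Mbps.
1000 Mbps = 1,000 Mbps; 1,000 / 11.888 = 84.12 → 84.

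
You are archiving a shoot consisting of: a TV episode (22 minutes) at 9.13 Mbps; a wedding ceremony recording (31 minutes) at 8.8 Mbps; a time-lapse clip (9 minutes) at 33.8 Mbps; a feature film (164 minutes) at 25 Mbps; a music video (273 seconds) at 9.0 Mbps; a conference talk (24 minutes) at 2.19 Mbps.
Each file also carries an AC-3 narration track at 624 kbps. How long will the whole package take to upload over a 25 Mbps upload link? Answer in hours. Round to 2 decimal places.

3.42 hours

Audio: 624 kbps = 0.624 Mbps.
TV episode: 9.754 Mbps × 1320 s = 12875.3 Mb
wedding ceremony recording: 9.424 Mbps × 1860 s = 17528.6 Mb
time-lapse clip: 34.424 Mbps × 540 s = 18589.0 Mb
feature film: 25.624 Mbps × 9840 s = 252140.2 Mb
music video: 9.624 Mbps × 273 s = 2627.4 Mb
conference talk: 2.814 Mbps × 1440 s = 4052.2 Mb
Total: 307812.6 Mb = 38476.6 MB.
At 25 Mbps: 307812.6 / 25 = 12313 s ≈ 3.42 hours.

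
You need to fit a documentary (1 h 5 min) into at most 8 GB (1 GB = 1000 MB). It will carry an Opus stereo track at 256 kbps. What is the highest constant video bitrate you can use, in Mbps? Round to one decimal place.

Budget: 8 GB = 64000.0 Mb.
1 h 5 min = 65 min = 3900 s
Total bitrate budget: 64000.0 Mb / 3900 s = 16.410 Mbps.
Audio: 256 kbps = 0.256 Mbps.
Video: 16.410 − 0.256 = 16.154 Mbps.

16.2 Mbps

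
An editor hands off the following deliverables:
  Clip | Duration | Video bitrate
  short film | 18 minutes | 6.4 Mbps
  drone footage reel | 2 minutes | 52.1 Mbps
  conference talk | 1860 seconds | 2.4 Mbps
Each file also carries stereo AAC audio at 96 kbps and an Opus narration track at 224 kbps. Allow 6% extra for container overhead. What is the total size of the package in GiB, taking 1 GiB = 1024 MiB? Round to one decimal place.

Audio total: 96 + 224 = 320 kbps = 0.320 Mbps.
short film: 6.720 Mbps × 1080 s × 1.06 = 7693.1 Mb
drone footage reel: 52.420 Mbps × 120 s × 1.06 = 6667.8 Mb
conference talk: 2.720 Mbps × 1860 s × 1.06 = 5362.8 Mb
Total: 19723.6 Mb = 2465.5 MB.
= 2.296 GiB.

2.3 GiB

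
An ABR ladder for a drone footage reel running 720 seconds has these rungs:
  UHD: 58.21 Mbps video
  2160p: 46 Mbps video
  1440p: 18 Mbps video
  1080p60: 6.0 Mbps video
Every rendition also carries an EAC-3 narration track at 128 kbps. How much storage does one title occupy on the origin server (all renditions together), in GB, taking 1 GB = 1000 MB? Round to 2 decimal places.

11.58 GB

Audio: 128 kbps = 0.128 Mbps.
Sum of rendition bitrates: (58.21+0.128) + (46+0.128) + (18+0.128) + (6.0+0.128) = 128.722 Mbps.
× 720 s = 92,680 Mb = 11,585 MB = 11.58 GB.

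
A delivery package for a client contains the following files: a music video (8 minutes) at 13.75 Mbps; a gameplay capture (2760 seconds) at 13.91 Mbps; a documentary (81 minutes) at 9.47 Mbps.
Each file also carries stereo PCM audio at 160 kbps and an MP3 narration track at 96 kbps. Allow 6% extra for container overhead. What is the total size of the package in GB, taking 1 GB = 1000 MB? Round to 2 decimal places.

Audio total: 160 + 96 = 256 kbps = 0.256 Mbps.
music video: 14.006 Mbps × 480 s × 1.06 = 7126.3 Mb
gameplay capture: 14.166 Mbps × 2760 s × 1.06 = 41444.0 Mb
documentary: 9.726 Mbps × 4860 s × 1.06 = 50104.5 Mb
Total: 98674.8 Mb = 12334.3 MB.
= 12.33 GB.

12.33 GB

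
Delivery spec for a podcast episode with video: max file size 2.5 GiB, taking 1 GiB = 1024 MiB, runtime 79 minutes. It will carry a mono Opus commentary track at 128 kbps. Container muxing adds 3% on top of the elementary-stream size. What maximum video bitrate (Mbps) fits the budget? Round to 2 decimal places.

4.27 Mbps

Budget: 2.5 GiB = 21474.8 Mb.
Stream payload after overhead: 21474.8 / 1.03 = 20849.4 Mb.
79 min = 4740 s
Total bitrate budget: 20849.4 Mb / 4740 s = 4.399 Mbps.
Audio: 128 kbps = 0.128 Mbps.
Video: 4.399 − 0.128 = 4.271 Mbps.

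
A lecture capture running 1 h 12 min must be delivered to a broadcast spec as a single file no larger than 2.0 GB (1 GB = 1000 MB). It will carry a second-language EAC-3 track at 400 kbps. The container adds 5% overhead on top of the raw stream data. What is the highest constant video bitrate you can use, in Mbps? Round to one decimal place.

Budget: 2.0 GB = 16000.0 Mb.
Stream payload after overhead: 16000.0 / 1.05 = 15238.1 Mb.
1 h 12 min = 72 min = 4320 s
Total bitrate budget: 15238.1 Mb / 4320 s = 3.527 Mbps.
Audio: 400 kbps = 0.400 Mbps.
Video: 3.527 − 0.400 = 3.127 Mbps.

3.1 Mbps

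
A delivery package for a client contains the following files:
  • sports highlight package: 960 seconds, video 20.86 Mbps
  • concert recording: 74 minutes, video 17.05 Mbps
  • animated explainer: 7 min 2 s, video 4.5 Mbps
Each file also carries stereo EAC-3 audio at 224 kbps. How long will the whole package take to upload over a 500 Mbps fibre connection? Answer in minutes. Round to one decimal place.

Audio: 224 kbps = 0.224 Mbps.
sports highlight package: 21.084 Mbps × 960 s = 20240.6 Mb
concert recording: 17.274 Mbps × 4440 s = 76696.6 Mb
animated explainer: 4.724 Mbps × 422 s = 1993.5 Mb
Total: 98930.7 Mb = 12366.3 MB.
At 500 Mbps: 98930.7 / 500 = 198 s ≈ 3.3 minutes.

3.3 minutes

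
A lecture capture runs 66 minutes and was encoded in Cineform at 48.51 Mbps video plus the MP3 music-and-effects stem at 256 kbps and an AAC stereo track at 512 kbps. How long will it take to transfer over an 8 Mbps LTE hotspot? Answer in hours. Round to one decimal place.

6.8 hours

66 min = 3960 s
Audio total: 256 + 512 = 768 kbps = 0.768 Mbps.
Total bitrate: 49.278 Mbps.
File: 49.278 Mbps × 3960 s = 195140.9 Mb.
At 8 Mbps: 195140.9 / 8 = 24392.6 s ≈ 6.78 hours.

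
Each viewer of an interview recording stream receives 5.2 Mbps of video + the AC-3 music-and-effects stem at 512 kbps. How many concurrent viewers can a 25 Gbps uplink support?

Audio: 512 kbps = 0.512 Mbps.
Per-viewer media rate: 5.712 Mbps.
25 Gbps = 25,000 Mbps; 25,000 / 5.712 = 4376.75 → 4376 viewers.

4376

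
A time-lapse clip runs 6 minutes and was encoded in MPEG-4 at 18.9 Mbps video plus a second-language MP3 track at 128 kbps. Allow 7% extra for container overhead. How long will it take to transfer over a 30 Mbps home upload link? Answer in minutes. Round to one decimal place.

6 min = 360 s
Audio: 128 kbps = 0.128 Mbps.
Total bitrate: 19.028 Mbps.
File: 19.028 Mbps × 360 s = 6850.1 Mb.
With 7% container overhead: ×1.07. → 7329.6 Mb.
At 30 Mbps: 7329.6 / 30 = 244.3 s ≈ 4.07 minutes.

4.1 minutes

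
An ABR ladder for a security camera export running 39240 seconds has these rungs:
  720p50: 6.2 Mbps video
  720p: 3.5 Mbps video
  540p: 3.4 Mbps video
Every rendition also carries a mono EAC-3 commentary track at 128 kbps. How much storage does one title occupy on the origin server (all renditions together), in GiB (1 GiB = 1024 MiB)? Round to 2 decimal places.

61.60 GiB

Audio: 128 kbps = 0.128 Mbps.
Sum of rendition bitrates: (6.2+0.128) + (3.5+0.128) + (3.4+0.128) = 13.484 Mbps.
× 39240 s = 529,112 Mb = 66,139 MB = 61.60 GiB.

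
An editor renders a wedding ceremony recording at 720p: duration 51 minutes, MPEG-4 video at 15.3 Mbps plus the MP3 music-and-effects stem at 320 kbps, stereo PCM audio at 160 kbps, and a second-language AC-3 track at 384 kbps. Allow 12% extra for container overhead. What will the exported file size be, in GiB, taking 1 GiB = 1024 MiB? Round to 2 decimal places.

6.45 GiB

51 min = 3060 s
Audio total: 320 + 160 + 384 = 864 kbps = 0.864 Mbps.
Total bitrate: 15.3 + 0.864 = 16.164 Mbps.
Stream data: 16.164 Mbps × 3060 s = 49461.8 Mb.
With 12% container overhead: ×1.12.
55,397 Mb = 6,924,657,600 bytes ÷ 1,073,741,824 = 6.449 GiB.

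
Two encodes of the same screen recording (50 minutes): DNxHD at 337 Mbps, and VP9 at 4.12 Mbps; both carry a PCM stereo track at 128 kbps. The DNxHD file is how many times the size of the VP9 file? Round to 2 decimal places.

50 min = 3000 s
Audio: 128 kbps = 0.128 Mbps.
DNxHD: 337.128 Mbps × 3000 s = 1011384.0 Mb = 117.741 GiB.
VP9: 4.248 Mbps × 3000 s = 12744.0 Mb = 1.484 GiB.
Ratio: 117.741 / 1.484 = 79.362.

79.36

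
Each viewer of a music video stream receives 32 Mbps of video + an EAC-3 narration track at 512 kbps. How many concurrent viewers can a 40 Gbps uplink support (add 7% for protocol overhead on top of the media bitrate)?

Audio: 512 kbps = 0.512 Mbps.
Per-viewer media rate: 32.512 Mbps.
On the wire with 7% overhead: 34.788 Mbps.
40 Gbps = 40,000 Mbps; 40,000 / 34.788 = 1149.83 → 1149 viewers.

1149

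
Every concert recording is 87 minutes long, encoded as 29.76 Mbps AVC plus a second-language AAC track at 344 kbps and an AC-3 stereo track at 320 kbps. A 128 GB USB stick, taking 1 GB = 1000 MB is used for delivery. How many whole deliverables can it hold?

87 min = 5220 s
Audio total: 344 + 320 = 664 kbps = 0.664 Mbps.
Total bitrate: 30.424 Mbps.
Per item: 30.424 Mbps × 5220 s = 158,813 Mb = 19,852 MB.
Capacity: 128 GB = 1,024,000 Mb; 6.45 items → 6 complete.

6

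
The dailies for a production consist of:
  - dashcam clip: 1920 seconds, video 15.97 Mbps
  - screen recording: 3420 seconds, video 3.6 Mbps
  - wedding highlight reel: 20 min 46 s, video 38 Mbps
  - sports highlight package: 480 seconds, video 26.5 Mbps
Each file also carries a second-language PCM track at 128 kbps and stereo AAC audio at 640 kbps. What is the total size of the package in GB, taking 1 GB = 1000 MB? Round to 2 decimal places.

13.56 GB

Audio total: 128 + 640 = 768 kbps = 0.768 Mbps.
dashcam clip: 16.738 Mbps × 1920 s = 32137.0 Mb
screen recording: 4.368 Mbps × 3420 s = 14938.6 Mb
wedding highlight reel: 38.768 Mbps × 1246 s = 48304.9 Mb
sports highlight package: 27.268 Mbps × 480 s = 13088.6 Mb
Total: 108469.1 Mb = 13558.6 MB.
= 13.56 GB.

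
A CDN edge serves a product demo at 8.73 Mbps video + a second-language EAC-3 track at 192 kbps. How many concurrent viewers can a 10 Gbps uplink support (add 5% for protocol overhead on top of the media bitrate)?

1067

Audio: 192 kbps = 0.192 Mbps.
Per-viewer media rate: 8.922 Mbps.
On the wire with 5% overhead: 9.368 Mbps.
10 Gbps = 10,000 Mbps; 10,000 / 9.368 = 1067.45 → 1067 viewers.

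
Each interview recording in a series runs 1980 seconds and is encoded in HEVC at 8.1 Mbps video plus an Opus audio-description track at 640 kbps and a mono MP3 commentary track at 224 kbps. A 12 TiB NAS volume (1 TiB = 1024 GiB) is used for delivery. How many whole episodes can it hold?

5947

Audio total: 640 + 224 = 864 kbps = 0.864 Mbps.
Total bitrate: 8.964 Mbps.
Per item: 8.964 Mbps × 1980 s = 17,749 Mb = 2,219 MB.
Capacity: 12 TiB = 105,553,116 Mb; 5947.08 items → 5947 complete.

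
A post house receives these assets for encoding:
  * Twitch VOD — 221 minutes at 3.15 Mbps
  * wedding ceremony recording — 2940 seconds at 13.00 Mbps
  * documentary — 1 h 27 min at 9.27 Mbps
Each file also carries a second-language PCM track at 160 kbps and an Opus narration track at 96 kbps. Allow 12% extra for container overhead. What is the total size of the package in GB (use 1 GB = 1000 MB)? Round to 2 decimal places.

18.74 GB

Audio total: 160 + 96 = 256 kbps = 0.256 Mbps.
Twitch VOD: 3.406 Mbps × 13260 s × 1.12 = 50583.2 Mb
wedding ceremony recording: 13.256 Mbps × 2940 s × 1.12 = 43649.4 Mb
documentary: 9.526 Mbps × 5220 s × 1.12 = 55692.8 Mb
Total: 149925.4 Mb = 18740.7 MB.
= 18.74 GB.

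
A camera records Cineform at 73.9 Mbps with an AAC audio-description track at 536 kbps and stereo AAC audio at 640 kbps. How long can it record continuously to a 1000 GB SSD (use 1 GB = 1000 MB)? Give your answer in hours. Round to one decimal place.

29.6 hours

Audio total: 536 + 640 = 1176 kbps = 1.176 Mbps.
Total bitrate: 73.9 + 1.176 = 75.076 Mbps.
Capacity: 1000 GB = 8,000,000 Mb.
Recording time: 8,000,000 / 75.076 = 106,559 s ≈ 29.6 hours.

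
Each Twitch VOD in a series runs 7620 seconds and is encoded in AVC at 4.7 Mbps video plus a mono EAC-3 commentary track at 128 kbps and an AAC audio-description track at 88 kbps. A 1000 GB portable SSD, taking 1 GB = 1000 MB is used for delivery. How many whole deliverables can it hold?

213

Audio total: 128 + 88 = 216 kbps = 0.216 Mbps.
Total bitrate: 4.916 Mbps.
Per item: 4.916 Mbps × 7620 s = 37,460 Mb = 4,682 MB.
Capacity: 1000 GB = 8,000,000 Mb; 213.56 items → 213 complete.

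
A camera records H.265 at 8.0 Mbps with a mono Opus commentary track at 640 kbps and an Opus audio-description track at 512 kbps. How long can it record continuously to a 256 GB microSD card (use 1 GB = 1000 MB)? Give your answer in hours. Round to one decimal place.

Audio total: 640 + 512 = 1152 kbps = 1.152 Mbps.
Total bitrate: 8.0 + 1.152 = 9.152 Mbps.
Capacity: 256 GB = 2,048,000 Mb.
Recording time: 2,048,000 / 9.152 = 223,776 s ≈ 62.2 hours.

62.2 hours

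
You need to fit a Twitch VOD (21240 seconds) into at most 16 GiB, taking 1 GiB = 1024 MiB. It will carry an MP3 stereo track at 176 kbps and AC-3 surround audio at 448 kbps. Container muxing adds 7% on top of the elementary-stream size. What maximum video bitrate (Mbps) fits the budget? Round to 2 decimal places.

Budget: 16 GiB = 137439.0 Mb.
Stream payload after overhead: 137439.0 / 1.07 = 128447.6 Mb.
Total bitrate budget: 128447.6 Mb / 21240 s = 6.047 Mbps.
Audio total: 176 + 448 = 624 kbps = 0.624 Mbps.
Video: 6.047 − 0.624 = 5.423 Mbps.

5.42 Mbps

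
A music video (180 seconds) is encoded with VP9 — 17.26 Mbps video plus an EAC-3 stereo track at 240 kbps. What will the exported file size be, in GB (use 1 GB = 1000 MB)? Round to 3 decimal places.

0.394 GB

Audio: 240 kbps = 0.240 Mbps.
Total bitrate: 17.26 + 0.240 = 17.500 Mbps.
Stream data: 17.500 Mbps × 180 s = 3150.0 Mb.
3,150 Mb ÷ 8 = 393.8 MB → 0.3937 GB.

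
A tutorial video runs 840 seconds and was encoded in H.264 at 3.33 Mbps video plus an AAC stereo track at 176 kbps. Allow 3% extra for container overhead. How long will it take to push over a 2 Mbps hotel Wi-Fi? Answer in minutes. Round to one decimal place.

Audio: 176 kbps = 0.176 Mbps.
Total bitrate: 3.506 Mbps.
File: 3.506 Mbps × 840 s = 2945.0 Mb.
With 3% container overhead: ×1.03. → 3033.4 Mb.
At 2 Mbps: 3033.4 / 2 = 1516.7 s ≈ 25.3 minutes.

25.3 minutes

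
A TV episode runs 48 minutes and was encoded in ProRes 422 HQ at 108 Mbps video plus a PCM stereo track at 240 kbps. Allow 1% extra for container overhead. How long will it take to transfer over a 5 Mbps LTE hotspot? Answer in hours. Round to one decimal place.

48 min = 2880 s
Audio: 240 kbps = 0.240 Mbps.
Total bitrate: 108.240 Mbps.
File: 108.240 Mbps × 2880 s = 311731.2 Mb.
With 1% container overhead: ×1.01. → 314848.5 Mb.
At 5 Mbps: 314848.5 / 5 = 62969.7 s ≈ 17.5 hours.

17.5 hours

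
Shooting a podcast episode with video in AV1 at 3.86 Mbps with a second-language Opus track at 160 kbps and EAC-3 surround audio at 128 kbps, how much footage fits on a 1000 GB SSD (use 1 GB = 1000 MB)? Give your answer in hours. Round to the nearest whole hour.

536 hours

Audio total: 160 + 128 = 288 kbps = 0.288 Mbps.
Total bitrate: 3.86 + 0.288 = 4.148 Mbps.
Capacity: 1000 GB = 8,000,000 Mb.
Recording time: 8,000,000 / 4.148 = 1,928,640 s ≈ 536 hours.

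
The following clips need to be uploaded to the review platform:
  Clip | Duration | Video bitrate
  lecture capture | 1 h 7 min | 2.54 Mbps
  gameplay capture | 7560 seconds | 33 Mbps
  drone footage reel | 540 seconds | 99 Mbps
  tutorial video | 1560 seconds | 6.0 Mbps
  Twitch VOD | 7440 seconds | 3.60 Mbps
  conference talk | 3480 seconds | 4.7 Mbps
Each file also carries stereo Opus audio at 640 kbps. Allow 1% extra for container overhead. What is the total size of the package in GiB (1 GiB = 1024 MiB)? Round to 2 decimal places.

44.84 GiB

Audio: 640 kbps = 0.640 Mbps.
lecture capture: 3.180 Mbps × 4020 s × 1.01 = 12911.4 Mb
gameplay capture: 33.640 Mbps × 7560 s × 1.01 = 256861.6 Mb
drone footage reel: 99.640 Mbps × 540 s × 1.01 = 54343.7 Mb
tutorial video: 6.640 Mbps × 1560 s × 1.01 = 10462.0 Mb
Twitch VOD: 4.240 Mbps × 7440 s × 1.01 = 31861.1 Mb
conference talk: 5.340 Mbps × 3480 s × 1.01 = 18769.0 Mb
Total: 385208.7 Mb = 48151.1 MB.
= 44.84 GiB.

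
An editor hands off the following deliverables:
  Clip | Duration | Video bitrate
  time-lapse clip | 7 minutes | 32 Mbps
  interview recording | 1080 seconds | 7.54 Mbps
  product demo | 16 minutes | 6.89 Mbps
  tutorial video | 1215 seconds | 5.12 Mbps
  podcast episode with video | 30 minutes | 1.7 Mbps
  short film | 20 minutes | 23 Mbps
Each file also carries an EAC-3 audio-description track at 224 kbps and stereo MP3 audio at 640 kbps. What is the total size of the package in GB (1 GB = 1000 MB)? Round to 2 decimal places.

8.86 GB

Audio total: 224 + 640 = 864 kbps = 0.864 Mbps.
time-lapse clip: 32.864 Mbps × 420 s = 13802.9 Mb
interview recording: 8.404 Mbps × 1080 s = 9076.3 Mb
product demo: 7.754 Mbps × 960 s = 7443.8 Mb
tutorial video: 5.984 Mbps × 1215 s = 7270.6 Mb
podcast episode with video: 2.564 Mbps × 1800 s = 4615.2 Mb
short film: 23.864 Mbps × 1200 s = 28636.8 Mb
Total: 70845.6 Mb = 8855.7 MB.
= 8.856 GB.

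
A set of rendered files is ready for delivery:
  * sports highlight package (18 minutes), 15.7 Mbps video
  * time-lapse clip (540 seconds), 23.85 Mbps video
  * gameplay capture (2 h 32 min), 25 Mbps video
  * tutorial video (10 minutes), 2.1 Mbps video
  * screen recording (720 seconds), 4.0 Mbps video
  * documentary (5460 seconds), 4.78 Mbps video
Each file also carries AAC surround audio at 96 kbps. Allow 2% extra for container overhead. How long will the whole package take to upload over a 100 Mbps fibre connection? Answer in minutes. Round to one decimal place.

49.3 minutes

Audio: 96 kbps = 0.096 Mbps.
sports highlight package: 15.796 Mbps × 1080 s × 1.02 = 17400.9 Mb
time-lapse clip: 23.946 Mbps × 540 s × 1.02 = 13189.5 Mb
gameplay capture: 25.096 Mbps × 9120 s × 1.02 = 233453.0 Mb
tutorial video: 2.196 Mbps × 600 s × 1.02 = 1344.0 Mb
screen recording: 4.096 Mbps × 720 s × 1.02 = 3008.1 Mb
documentary: 4.876 Mbps × 5460 s × 1.02 = 27155.4 Mb
Total: 295550.8 Mb = 36943.9 MB.
At 100 Mbps: 295550.8 / 100 = 2956 s ≈ 49.3 minutes.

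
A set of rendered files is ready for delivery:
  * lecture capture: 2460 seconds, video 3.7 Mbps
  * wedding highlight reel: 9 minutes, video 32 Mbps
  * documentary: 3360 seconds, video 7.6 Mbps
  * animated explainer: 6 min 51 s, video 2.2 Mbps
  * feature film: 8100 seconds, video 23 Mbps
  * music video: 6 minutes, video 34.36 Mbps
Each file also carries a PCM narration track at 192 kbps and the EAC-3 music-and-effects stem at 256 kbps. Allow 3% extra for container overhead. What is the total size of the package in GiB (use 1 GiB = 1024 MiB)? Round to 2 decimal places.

Audio total: 192 + 256 = 448 kbps = 0.448 Mbps.
lecture capture: 4.148 Mbps × 2460 s × 1.03 = 10510.2 Mb
wedding highlight reel: 32.448 Mbps × 540 s × 1.03 = 18047.6 Mb
documentary: 8.048 Mbps × 3360 s × 1.03 = 27852.5 Mb
animated explainer: 2.648 Mbps × 411 s × 1.03 = 1121.0 Mb
feature film: 23.448 Mbps × 8100 s × 1.03 = 195626.7 Mb
music video: 34.808 Mbps × 360 s × 1.03 = 12906.8 Mb
Total: 266064.7 Mb = 33258.1 MB.
= 30.97 GiB.

30.97 GiB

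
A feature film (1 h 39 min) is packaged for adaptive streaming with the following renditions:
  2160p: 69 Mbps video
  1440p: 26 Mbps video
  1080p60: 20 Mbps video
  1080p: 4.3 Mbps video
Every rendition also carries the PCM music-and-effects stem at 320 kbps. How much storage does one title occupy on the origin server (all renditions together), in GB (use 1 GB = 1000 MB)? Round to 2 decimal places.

1 h 39 min = 99 min = 5940 s
Audio: 320 kbps = 0.320 Mbps.
Sum of rendition bitrates: (69+0.320) + (26+0.320) + (20+0.320) + (4.3+0.320) = 120.580 Mbps.
× 5940 s = 716,245 Mb = 89,531 MB = 89.53 GB.

89.53 GB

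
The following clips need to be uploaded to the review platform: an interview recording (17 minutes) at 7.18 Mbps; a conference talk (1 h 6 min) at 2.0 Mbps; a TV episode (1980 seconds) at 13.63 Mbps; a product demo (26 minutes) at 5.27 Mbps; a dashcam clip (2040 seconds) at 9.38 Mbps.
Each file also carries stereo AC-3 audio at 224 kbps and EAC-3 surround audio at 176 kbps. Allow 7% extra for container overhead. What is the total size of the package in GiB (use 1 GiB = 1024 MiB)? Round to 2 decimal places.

9.19 GiB

Audio total: 224 + 176 = 400 kbps = 0.400 Mbps.
interview recording: 7.580 Mbps × 1020 s × 1.07 = 8272.8 Mb
conference talk: 2.400 Mbps × 3960 s × 1.07 = 10169.3 Mb
TV episode: 14.030 Mbps × 1980 s × 1.07 = 29724.0 Mb
product demo: 5.670 Mbps × 1560 s × 1.07 = 9464.4 Mb
dashcam clip: 9.780 Mbps × 2040 s × 1.07 = 21347.8 Mb
Total: 78978.2 Mb = 9872.3 MB.
= 9.194 GiB.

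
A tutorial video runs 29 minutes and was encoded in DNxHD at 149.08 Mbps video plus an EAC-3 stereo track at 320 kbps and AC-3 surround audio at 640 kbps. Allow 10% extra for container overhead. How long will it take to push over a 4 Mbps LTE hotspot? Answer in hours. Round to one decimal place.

29 min = 1740 s
Audio total: 320 + 640 = 960 kbps = 0.960 Mbps.
Total bitrate: 150.040 Mbps.
File: 150.040 Mbps × 1740 s = 261069.6 Mb.
With 10% container overhead: ×1.10. → 287176.6 Mb.
At 4 Mbps: 287176.6 / 4 = 71794.1 s ≈ 19.9 hours.

19.9 hours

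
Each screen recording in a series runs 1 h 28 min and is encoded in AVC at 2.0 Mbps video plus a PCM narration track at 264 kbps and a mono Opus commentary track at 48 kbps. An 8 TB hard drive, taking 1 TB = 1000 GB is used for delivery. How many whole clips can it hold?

1 h 28 min = 88 min = 5280 s
Audio total: 264 + 48 = 312 kbps = 0.312 Mbps.
Total bitrate: 2.312 Mbps.
Per item: 2.312 Mbps × 5280 s = 12,207 Mb = 1,526 MB.
Capacity: 8 TB = 64,000,000 Mb; 5242.74 items → 5242 complete.

5242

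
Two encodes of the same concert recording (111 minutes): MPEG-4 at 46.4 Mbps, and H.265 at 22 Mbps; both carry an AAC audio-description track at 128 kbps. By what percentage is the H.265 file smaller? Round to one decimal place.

111 min = 6660 s
Audio: 128 kbps = 0.128 Mbps.
MPEG-4: 46.528 Mbps × 6660 s = 309876.5 Mb = 36.074 GiB.
H.265: 22.128 Mbps × 6660 s = 147372.5 Mb = 17.156 GiB.
Reduction: (1 − 17.156/36.074) × 100 = 52.44%.

52.4%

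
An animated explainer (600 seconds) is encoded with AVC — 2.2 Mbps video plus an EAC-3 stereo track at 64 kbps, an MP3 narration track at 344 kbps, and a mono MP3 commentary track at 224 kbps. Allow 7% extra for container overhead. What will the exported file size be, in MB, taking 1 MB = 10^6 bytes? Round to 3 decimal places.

Audio total: 64 + 344 + 224 = 632 kbps = 0.632 Mbps.
Total bitrate: 2.2 + 0.632 = 2.832 Mbps.
Stream data: 2.832 Mbps × 600 s = 1699.2 Mb.
With 7% container overhead: ×1.07.
1,818 Mb ÷ 8 = 227.3 MB → 227.3 MB.

227.268 MB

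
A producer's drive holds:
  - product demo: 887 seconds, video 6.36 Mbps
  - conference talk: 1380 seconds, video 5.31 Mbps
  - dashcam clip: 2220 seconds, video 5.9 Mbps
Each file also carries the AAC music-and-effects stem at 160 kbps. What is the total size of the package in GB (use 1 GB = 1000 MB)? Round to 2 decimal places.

3.35 GB

Audio: 160 kbps = 0.160 Mbps.
product demo: 6.520 Mbps × 887 s = 5783.2 Mb
conference talk: 5.470 Mbps × 1380 s = 7548.6 Mb
dashcam clip: 6.060 Mbps × 2220 s = 13453.2 Mb
Total: 26785.0 Mb = 3348.1 MB.
= 3.348 GB.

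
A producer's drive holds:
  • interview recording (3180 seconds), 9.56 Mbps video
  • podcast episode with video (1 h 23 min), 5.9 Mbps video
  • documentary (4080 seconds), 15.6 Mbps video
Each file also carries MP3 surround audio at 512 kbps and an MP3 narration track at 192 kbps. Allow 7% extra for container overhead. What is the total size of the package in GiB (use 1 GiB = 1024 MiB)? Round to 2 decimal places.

16.45 GiB

Audio total: 512 + 192 = 704 kbps = 0.704 Mbps.
interview recording: 10.264 Mbps × 3180 s × 1.07 = 34924.3 Mb
podcast episode with video: 6.604 Mbps × 4980 s × 1.07 = 35190.1 Mb
documentary: 16.304 Mbps × 4080 s × 1.07 = 71176.7 Mb
Total: 141291.1 Mb = 17661.4 MB.
= 16.45 GiB.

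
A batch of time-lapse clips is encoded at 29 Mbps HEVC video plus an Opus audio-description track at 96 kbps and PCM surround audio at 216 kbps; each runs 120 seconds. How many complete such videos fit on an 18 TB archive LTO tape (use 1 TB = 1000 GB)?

40938

Audio total: 96 + 216 = 312 kbps = 0.312 Mbps.
Total bitrate: 29.312 Mbps.
Per item: 29.312 Mbps × 120 s = 3,517 Mb = 439.7 MB.
Capacity: 18 TB = 144,000,000 Mb; 40938.86 items → 40938 complete.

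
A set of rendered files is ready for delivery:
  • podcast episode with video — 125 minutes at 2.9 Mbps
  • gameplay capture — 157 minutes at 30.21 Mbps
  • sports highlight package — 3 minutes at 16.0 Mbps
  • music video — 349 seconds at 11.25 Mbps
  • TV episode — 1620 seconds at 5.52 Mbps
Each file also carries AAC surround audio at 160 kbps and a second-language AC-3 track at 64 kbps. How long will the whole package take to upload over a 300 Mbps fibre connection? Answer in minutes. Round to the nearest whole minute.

18 minutes

Audio total: 160 + 64 = 224 kbps = 0.224 Mbps.
podcast episode with video: 3.124 Mbps × 7500 s = 23430.0 Mb
gameplay capture: 30.434 Mbps × 9420 s = 286688.3 Mb
sports highlight package: 16.224 Mbps × 180 s = 2920.3 Mb
music video: 11.474 Mbps × 349 s = 4004.4 Mb
TV episode: 5.744 Mbps × 1620 s = 9305.3 Mb
Total: 326348.3 Mb = 40793.5 MB.
At 300 Mbps: 326348.3 / 300 = 1088 s ≈ 18.1 minutes.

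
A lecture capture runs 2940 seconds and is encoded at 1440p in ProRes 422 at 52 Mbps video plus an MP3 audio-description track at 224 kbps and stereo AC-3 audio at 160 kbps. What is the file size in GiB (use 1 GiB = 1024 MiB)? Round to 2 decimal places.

Audio total: 224 + 160 = 384 kbps = 0.384 Mbps.
Total bitrate: 52 + 0.384 = 52.384 Mbps.
Stream data: 52.384 Mbps × 2940 s = 154009.0 Mb.
154,009 Mb = 19,251,120,000 bytes ÷ 1,073,741,824 = 17.93 GiB.

17.93 GiB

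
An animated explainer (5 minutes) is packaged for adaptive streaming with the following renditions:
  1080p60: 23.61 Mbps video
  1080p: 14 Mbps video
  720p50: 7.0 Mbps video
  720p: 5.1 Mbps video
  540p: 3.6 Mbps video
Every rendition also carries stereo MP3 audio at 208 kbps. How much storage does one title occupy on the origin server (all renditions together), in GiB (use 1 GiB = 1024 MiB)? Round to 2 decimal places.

5 min = 300 s
Audio: 208 kbps = 0.208 Mbps.
Sum of rendition bitrates: (23.61+0.208) + (14+0.208) + (7.0+0.208) + (5.1+0.208) + (3.6+0.208) = 54.350 Mbps.
× 300 s = 16,305 Mb = 2,038 MB = 1.898 GiB.

1.90 GiB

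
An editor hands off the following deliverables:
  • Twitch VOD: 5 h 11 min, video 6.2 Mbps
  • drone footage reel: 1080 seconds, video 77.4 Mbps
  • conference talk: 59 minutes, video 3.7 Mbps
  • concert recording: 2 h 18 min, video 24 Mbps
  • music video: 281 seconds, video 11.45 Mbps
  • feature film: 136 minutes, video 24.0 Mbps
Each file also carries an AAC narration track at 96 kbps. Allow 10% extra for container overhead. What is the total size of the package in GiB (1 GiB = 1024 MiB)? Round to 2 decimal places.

78.63 GiB

Audio: 96 kbps = 0.096 Mbps.
Twitch VOD: 6.296 Mbps × 18660 s × 1.10 = 129231.7 Mb
drone footage reel: 77.496 Mbps × 1080 s × 1.10 = 92065.2 Mb
conference talk: 3.796 Mbps × 3540 s × 1.10 = 14781.6 Mb
concert recording: 24.096 Mbps × 8280 s × 1.10 = 219466.4 Mb
music video: 11.546 Mbps × 281 s × 1.10 = 3568.9 Mb
feature film: 24.096 Mbps × 8160 s × 1.10 = 216285.7 Mb
Total: 675399.5 Mb = 84424.9 MB.
= 78.63 GiB.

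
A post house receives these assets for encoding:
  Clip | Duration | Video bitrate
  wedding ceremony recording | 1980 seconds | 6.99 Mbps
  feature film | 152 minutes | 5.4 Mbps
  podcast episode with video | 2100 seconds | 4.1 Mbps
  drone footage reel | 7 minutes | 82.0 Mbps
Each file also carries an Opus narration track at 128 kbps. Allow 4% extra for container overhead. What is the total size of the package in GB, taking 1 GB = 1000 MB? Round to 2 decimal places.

Audio: 128 kbps = 0.128 Mbps.
wedding ceremony recording: 7.118 Mbps × 1980 s × 1.04 = 14657.4 Mb
feature film: 5.528 Mbps × 9120 s × 1.04 = 52432.0 Mb
podcast episode with video: 4.228 Mbps × 2100 s × 1.04 = 9234.0 Mb
drone footage reel: 82.128 Mbps × 420 s × 1.04 = 35873.5 Mb
Total: 112196.8 Mb = 14024.6 MB.
= 14.02 GB.

14.02 GB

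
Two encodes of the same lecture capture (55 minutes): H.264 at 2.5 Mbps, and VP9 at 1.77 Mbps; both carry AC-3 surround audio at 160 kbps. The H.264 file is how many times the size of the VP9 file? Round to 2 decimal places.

55 min = 3300 s
Audio: 160 kbps = 0.160 Mbps.
H.264: 2.660 Mbps × 3300 s = 8778.0 Mb = 1.022 GiB.
VP9: 1.930 Mbps × 3300 s = 6369.0 Mb = 0.741 GiB.
Ratio: 1.022 / 0.741 = 1.378.

1.38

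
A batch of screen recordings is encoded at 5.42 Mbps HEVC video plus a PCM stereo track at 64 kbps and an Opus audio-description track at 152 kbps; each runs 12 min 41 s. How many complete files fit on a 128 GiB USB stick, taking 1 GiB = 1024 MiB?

256

12 min 41 s = 761 s
Audio total: 64 + 152 = 216 kbps = 0.216 Mbps.
Total bitrate: 5.636 Mbps.
Per item: 5.636 Mbps × 761 s = 4,289 Mb = 536.1 MB.
Capacity: 128 GiB = 1,099,512 Mb; 256.36 items → 256 complete.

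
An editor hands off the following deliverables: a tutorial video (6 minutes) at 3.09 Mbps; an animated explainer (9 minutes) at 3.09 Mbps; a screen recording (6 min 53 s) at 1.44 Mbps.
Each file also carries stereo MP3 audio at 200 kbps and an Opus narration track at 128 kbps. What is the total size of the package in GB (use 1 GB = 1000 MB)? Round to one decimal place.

0.5 GB

Audio total: 200 + 128 = 328 kbps = 0.328 Mbps.
tutorial video: 3.418 Mbps × 360 s = 1230.5 Mb
animated explainer: 3.418 Mbps × 540 s = 1845.7 Mb
screen recording: 1.768 Mbps × 413 s = 730.2 Mb
Total: 3806.4 Mb = 475.8 MB.
= 0.4758 GB.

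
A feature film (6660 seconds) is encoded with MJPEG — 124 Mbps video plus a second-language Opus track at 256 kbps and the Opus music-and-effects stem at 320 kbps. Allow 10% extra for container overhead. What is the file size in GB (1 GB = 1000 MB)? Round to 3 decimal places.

Audio total: 256 + 320 = 576 kbps = 0.576 Mbps.
Total bitrate: 124 + 0.576 = 124.576 Mbps.
Stream data: 124.576 Mbps × 6660 s = 829676.2 Mb.
With 10% container overhead: ×1.10.
912,644 Mb ÷ 8 = 114,080 MB → 114.1 GB.

114.080 GB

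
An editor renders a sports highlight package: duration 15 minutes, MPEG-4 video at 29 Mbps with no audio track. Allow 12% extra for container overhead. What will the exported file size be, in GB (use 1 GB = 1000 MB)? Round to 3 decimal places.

15 min = 900 s
Total bitrate: 29 Mbps.
Stream data: 29.000 Mbps × 900 s = 26100.0 Mb.
With 12% container overhead: ×1.12.
29,232 Mb ÷ 8 = 3,654 MB → 3.654 GB.

3.654 GB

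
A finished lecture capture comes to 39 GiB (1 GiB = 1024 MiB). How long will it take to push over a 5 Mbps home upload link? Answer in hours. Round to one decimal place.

18.6 hours

File: 39 GiB = 335007.4 Mb.
At 5 Mbps: 335007.4 / 5 = 67001.5 s ≈ 18.6 hours.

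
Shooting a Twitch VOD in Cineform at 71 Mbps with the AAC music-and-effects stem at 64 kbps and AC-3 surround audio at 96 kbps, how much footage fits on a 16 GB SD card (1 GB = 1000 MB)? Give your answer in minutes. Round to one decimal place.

Audio total: 64 + 96 = 160 kbps = 0.160 Mbps.
Total bitrate: 71 + 0.160 = 71.160 Mbps.
Capacity: 16 GB = 128,000 Mb.
Recording time: 128,000 / 71.160 = 1,799 s ≈ 30.0 minutes.

30.0 minutes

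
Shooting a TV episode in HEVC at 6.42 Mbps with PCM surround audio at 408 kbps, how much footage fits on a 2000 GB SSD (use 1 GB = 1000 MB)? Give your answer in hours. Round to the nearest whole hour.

651 hours

Audio: 408 kbps = 0.408 Mbps.
Total bitrate: 6.42 + 0.408 = 6.828 Mbps.
Capacity: 2000 GB = 16,000,000 Mb.
Recording time: 16,000,000 / 6.828 = 2,343,292 s ≈ 651 hours.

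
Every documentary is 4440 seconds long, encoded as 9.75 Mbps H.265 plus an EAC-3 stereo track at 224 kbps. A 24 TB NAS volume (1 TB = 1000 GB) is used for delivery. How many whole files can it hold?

4335

Audio: 224 kbps = 0.224 Mbps.
Total bitrate: 9.974 Mbps.
Per item: 9.974 Mbps × 4440 s = 44,285 Mb = 5,536 MB.
Capacity: 24 TB = 192,000,000 Mb; 4335.60 items → 4335 complete.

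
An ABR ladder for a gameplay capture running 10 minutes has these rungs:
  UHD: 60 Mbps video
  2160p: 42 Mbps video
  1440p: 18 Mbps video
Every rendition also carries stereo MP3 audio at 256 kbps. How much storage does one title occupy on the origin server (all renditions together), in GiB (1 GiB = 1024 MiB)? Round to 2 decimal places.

8.44 GiB

10 min = 600 s
Audio: 256 kbps = 0.256 Mbps.
Sum of rendition bitrates: (60+0.256) + (42+0.256) + (18+0.256) = 120.768 Mbps.
× 600 s = 72,461 Mb = 9,058 MB = 8.436 GiB.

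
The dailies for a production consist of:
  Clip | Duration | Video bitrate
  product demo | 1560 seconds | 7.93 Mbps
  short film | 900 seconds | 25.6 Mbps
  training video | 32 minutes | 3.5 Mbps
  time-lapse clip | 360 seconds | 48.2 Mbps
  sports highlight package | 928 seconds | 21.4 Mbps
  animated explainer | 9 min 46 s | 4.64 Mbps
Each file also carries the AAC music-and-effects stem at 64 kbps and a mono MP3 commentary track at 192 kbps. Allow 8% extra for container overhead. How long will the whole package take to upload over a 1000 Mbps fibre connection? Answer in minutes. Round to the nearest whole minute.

2 minutes

Audio total: 64 + 192 = 256 kbps = 0.256 Mbps.
product demo: 8.186 Mbps × 1560 s × 1.08 = 13791.8 Mb
short film: 25.856 Mbps × 900 s × 1.08 = 25132.0 Mb
training video: 3.756 Mbps × 1920 s × 1.08 = 7788.4 Mb
time-lapse clip: 48.456 Mbps × 360 s × 1.08 = 18839.7 Mb
sports highlight package: 21.656 Mbps × 928 s × 1.08 = 21704.5 Mb
animated explainer: 4.896 Mbps × 586 s × 1.08 = 3098.6 Mb
Total: 90355.0 Mb = 11294.4 MB.
At 1000 Mbps: 90355.0 / 1000 = 90 s ≈ 1.51 minutes.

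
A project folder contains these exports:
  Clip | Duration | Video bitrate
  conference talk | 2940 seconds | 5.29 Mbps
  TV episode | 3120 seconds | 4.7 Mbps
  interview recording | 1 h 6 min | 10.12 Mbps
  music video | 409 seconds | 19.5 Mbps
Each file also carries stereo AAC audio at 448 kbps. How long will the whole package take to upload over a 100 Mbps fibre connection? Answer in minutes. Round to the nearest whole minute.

14 minutes

Audio: 448 kbps = 0.448 Mbps.
conference talk: 5.738 Mbps × 2940 s = 16869.7 Mb
TV episode: 5.148 Mbps × 3120 s = 16061.8 Mb
interview recording: 10.568 Mbps × 3960 s = 41849.3 Mb
music video: 19.948 Mbps × 409 s = 8158.7 Mb
Total: 82939.5 Mb = 10367.4 MB.
At 100 Mbps: 82939.5 / 100 = 829 s ≈ 13.8 minutes.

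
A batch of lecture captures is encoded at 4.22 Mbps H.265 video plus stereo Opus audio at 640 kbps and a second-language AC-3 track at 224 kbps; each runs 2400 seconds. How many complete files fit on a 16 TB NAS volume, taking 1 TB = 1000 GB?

Audio total: 640 + 224 = 864 kbps = 0.864 Mbps.
Total bitrate: 5.084 Mbps.
Per item: 5.084 Mbps × 2400 s = 12,202 Mb = 1,525 MB.
Capacity: 16 TB = 128,000,000 Mb; 10490.43 items → 10490 complete.

10490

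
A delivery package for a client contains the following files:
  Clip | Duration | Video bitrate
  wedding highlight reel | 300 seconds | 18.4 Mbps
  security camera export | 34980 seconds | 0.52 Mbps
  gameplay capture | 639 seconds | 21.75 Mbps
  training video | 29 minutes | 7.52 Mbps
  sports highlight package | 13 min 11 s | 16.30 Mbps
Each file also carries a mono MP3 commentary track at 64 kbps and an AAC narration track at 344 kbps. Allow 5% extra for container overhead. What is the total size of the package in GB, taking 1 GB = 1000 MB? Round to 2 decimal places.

Audio total: 64 + 344 = 408 kbps = 0.408 Mbps.
wedding highlight reel: 18.808 Mbps × 300 s × 1.05 = 5924.5 Mb
security camera export: 0.928 Mbps × 34980 s × 1.05 = 34084.5 Mb
gameplay capture: 22.158 Mbps × 639 s × 1.05 = 14866.9 Mb
training video: 7.928 Mbps × 1740 s × 1.05 = 14484.5 Mb
sports highlight package: 16.708 Mbps × 791 s × 1.05 = 13876.8 Mb
Total: 83237.2 Mb = 10404.7 MB.
= 10.40 GB.

10.40 GB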